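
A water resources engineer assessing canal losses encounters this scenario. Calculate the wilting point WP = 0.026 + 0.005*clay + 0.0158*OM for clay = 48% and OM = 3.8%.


WP = 0.026 + 0.005*48 + 0.0158*3.8
   = 0.026 + 0.2400 + 0.0600
   = 0.3260


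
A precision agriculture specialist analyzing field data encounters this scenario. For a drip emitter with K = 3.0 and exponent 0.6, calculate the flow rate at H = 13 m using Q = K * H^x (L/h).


Q = K * H^x
  = 3.0 * 13^0.6
  = 3.0 * 4.6598
  = 13.98 L/h


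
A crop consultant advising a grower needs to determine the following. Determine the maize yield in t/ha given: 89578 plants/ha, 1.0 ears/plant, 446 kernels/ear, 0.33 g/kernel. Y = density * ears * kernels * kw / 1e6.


Y = density * ears * kernels * kw
  = 89578 * 1.0 * 446 * 0.33 g/ha
  = 13184090.04 g/ha
  = 13184.09 kg/ha = 13.18 t/ha


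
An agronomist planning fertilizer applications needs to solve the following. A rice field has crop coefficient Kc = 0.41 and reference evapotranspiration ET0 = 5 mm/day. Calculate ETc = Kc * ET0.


ETc = Kc * ET0
    = 0.41 * 5
    = 2.05 mm/day


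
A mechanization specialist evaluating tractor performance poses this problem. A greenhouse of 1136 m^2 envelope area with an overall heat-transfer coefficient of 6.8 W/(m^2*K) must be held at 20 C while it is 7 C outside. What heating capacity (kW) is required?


dT = 20 - (7) = 13 K
Q = U * A * dT
  = 6.8 * 1136 * 13
  = 100422.40 W = 100.42 kW


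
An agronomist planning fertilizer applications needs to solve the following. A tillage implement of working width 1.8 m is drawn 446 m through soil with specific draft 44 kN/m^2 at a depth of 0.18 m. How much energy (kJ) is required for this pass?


E = k * d * w * L
  = 44 * 0.18 * 1.8 * 446
  = 6358.18 kJ


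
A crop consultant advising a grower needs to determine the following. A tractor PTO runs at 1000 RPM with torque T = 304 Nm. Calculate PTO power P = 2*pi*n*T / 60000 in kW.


P = 2*pi*n*T / 60000
  = 2*pi * 1000 * 304 / 60000
  = 1910088.33 / 60000
  = 31.83 kW


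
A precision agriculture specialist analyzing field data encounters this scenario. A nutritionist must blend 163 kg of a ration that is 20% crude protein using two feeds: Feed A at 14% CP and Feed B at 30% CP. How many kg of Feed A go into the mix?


parts_A = CP_b - target = 30 - 20 = 10
parts_B = target - CP_a = 20 - 14 = 6
total_parts = 10 + 6 = 16
Feed A = 163 * 10 / 16 = 101.88 kg
Feed B = 163 * 6 / 16 = 61.13 kg

101.88 kg


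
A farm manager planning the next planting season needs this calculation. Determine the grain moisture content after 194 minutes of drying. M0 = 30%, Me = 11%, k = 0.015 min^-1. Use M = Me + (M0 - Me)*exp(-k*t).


M = Me + (M0 - Me) * e^(-k*t)
  = 11 + (30 - 11) * e^(-0.015*194)
  = 11 + 19 * e^(-2.910)
  = 11 + 19 * 0.05448
  = 11 + 1.0350
  = 12.04%


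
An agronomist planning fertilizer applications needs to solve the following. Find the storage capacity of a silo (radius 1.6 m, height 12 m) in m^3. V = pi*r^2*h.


V = pi * r^2 * h
  = pi * 1.6^2 * 12
  = pi * 2.56 * 12
  = 96.51 m^3


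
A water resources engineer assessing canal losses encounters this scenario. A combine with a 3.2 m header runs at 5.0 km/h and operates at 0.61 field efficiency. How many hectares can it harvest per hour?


C = w * v * eta_f / 10
  = 3.2 * 5.0 * 0.61 / 10
  = 9.76 / 10
  = 0.98 ha/h


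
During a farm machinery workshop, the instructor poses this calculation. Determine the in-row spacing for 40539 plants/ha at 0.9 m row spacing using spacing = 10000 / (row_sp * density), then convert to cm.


spacing = 10000 / (row_sp * density)
        = 10000 / (0.9 * 40539)
        = 10000 / 36485.10
        = 0.27408 m = 27.41 cm


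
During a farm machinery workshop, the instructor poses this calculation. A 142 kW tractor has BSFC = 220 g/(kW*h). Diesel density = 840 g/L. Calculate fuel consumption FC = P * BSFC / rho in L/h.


FC = P * BSFC / rho_fuel
   = 142 * 220 / 840
   = 31240 / 840
   = 37.19 L/h


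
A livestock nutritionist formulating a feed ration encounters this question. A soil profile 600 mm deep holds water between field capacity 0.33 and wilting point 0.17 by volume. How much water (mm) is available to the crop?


AW = (FC - WP) * D
   = (0.33 - 0.17) * 600
   = 0.16 * 600
   = 96 mm


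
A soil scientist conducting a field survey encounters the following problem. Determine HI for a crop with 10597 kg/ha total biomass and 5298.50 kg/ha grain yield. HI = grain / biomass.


HI = grain_yield / biomass
   = 5298.50 / 10597
   = 0.50


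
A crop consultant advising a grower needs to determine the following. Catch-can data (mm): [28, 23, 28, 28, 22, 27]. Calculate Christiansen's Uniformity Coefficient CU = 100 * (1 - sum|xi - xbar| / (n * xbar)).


xbar = 156 / 6 = 26
sum|xi - xbar| = 14
CU = 100 * (1 - 14 / (6 * 26))
   = 100 * (1 - 0.0897)
   = 91.03%


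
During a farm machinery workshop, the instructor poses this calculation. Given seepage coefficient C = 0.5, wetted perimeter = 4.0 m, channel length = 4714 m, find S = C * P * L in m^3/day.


S = C * P * L
  = 0.5 * 4.0 * 4714
  = 9428 m^3/day


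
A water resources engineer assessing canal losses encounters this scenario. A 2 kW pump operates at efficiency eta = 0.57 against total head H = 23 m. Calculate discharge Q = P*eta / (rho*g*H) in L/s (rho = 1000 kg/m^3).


Q = (P * 1000 * eta) / (rho * g * H)
  = (2 * 1000 * 0.57) / (1000 * 9.81 * 23)
  = 1140 / 225630
  = 0.00505 m^3/s = 5.05 L/s


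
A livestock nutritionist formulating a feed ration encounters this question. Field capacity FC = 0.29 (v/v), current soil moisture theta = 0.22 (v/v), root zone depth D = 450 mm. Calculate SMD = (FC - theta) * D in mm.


SMD = (FC - theta) * D
    = (0.29 - 0.22) * 450
    = 0.070 * 450
    = 31.50 mm


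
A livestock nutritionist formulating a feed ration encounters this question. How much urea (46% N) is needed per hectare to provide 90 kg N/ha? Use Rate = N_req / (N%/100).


Rate = N_required / (N_content / 100)
     = 90 / (46 / 100)
     = 90 / 0.46
     = 195.65 kg/ha


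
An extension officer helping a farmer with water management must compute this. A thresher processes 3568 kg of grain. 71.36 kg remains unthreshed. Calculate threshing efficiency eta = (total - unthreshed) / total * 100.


eta = (total - unthreshed) / total * 100
    = (3568 - 71.36) / 3568 * 100
    = 3496.64 / 3568 * 100
    = 98%


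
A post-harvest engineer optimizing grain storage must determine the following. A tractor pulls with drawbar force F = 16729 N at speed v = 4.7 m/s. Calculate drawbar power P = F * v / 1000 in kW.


P = F * v / 1000
  = 16729 * 4.7 / 1000
  = 78626.30 / 1000
  = 78.63 kW


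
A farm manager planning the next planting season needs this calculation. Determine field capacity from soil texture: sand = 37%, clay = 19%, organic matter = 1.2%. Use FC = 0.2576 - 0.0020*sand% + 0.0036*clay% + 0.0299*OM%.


FC = 0.2576 - 0.0020*37 + 0.0036*19 + 0.0299*1.2
   = 0.2576 - 0.0740 + 0.0684 + 0.0359
   = 0.2879


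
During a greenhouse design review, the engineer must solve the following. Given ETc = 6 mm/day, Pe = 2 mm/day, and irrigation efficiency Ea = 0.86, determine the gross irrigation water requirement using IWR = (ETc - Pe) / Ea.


IWR = (ETc - Pe) / Ea
    = (6 - 2) / 0.86
    = 4 / 0.86
    = 4.65 mm/day


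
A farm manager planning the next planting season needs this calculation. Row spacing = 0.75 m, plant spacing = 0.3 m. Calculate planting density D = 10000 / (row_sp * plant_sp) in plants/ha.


D = 10000 / (row_sp * plant_sp)
  = 10000 / (0.75 * 0.3)
  = 10000 / 0.2250
  = 44444.44 plants/ha


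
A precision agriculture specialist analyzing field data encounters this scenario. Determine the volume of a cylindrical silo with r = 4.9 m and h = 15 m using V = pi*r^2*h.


V = pi * r^2 * h
  = pi * 4.9^2 * 15
  = pi * 24.01 * 15
  = 1131.44 m^3


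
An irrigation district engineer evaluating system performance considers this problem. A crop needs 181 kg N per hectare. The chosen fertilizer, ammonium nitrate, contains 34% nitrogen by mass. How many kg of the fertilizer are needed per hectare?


Rate = N_required / (N_content / 100)
     = 181 / (34 / 100)
     = 181 / 0.34
     = 532.35 kg/ha


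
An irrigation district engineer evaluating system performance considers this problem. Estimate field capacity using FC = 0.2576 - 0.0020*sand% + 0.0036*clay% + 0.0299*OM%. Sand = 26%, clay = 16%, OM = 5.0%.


FC = 0.2576 - 0.0020*26 + 0.0036*16 + 0.0299*5.0
   = 0.2576 - 0.0520 + 0.0576 + 0.1495
   = 0.4127


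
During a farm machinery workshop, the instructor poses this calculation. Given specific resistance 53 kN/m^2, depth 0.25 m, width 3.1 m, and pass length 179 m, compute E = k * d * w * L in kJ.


E = k * d * w * L
  = 53 * 0.25 * 3.1 * 179
  = 7352.43 kJ


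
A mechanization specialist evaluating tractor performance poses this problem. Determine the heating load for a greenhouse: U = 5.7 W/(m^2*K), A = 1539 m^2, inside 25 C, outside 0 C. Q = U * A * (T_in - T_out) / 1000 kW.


dT = 25 - (0) = 25 K
Q = U * A * dT
  = 5.7 * 1539 * 25
  = 219307.50 W = 219.31 kW


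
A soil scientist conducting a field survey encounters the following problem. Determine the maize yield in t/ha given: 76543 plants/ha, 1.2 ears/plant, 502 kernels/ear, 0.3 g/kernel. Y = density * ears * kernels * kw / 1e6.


Y = density * ears * kernels * kw
  = 76543 * 1.2 * 502 * 0.3 g/ha
  = 13832850.96 g/ha
  = 13832.85 kg/ha = 13.83 t/ha


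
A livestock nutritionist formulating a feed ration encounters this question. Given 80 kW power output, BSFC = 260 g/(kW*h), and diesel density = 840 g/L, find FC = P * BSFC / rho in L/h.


FC = P * BSFC / rho_fuel
   = 80 * 260 / 840
   = 20800 / 840
   = 24.76 L/h


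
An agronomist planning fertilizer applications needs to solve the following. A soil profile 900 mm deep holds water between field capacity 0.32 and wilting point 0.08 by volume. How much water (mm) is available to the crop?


AW = (FC - WP) * D
   = (0.32 - 0.08) * 900
   = 0.24 * 900
   = 216 mm


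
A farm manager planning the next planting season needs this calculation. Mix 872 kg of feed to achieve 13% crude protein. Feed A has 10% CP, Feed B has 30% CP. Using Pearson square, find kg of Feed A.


parts_A = CP_b - target = 30 - 13 = 17
parts_B = target - CP_a = 13 - 10 = 3
total_parts = 17 + 3 = 20
Feed A = 872 * 17 / 20 = 741.20 kg
Feed B = 872 * 3 / 20 = 130.80 kg

741.20 kg


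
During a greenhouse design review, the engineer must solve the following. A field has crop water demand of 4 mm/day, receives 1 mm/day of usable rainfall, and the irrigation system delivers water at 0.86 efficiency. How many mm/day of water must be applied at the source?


IWR = (ETc - Pe) / Ea
    = (4 - 1) / 0.86
    = 3 / 0.86
    = 3.49 mm/day


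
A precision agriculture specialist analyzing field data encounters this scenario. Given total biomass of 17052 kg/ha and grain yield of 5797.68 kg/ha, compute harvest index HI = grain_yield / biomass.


HI = grain_yield / biomass
   = 5797.68 / 17052
   = 0.34


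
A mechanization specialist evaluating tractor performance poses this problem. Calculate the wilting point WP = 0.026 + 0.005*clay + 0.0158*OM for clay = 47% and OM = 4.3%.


WP = 0.026 + 0.005*47 + 0.0158*4.3
   = 0.026 + 0.2350 + 0.0679
   = 0.3289


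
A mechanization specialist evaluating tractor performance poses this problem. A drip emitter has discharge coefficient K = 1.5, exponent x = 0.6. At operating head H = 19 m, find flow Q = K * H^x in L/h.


Q = K * H^x
  = 1.5 * 19^0.6
  = 1.5 * 5.8513
  = 8.78 L/h


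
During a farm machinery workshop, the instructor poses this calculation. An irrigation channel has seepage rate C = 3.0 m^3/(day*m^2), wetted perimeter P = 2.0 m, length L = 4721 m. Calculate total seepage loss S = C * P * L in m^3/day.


S = C * P * L
  = 3.0 * 2.0 * 4721
  = 28326 m^3/day


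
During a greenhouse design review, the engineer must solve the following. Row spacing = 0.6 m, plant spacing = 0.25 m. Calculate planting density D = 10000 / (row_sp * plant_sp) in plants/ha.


D = 10000 / (row_sp * plant_sp)
  = 10000 / (0.6 * 0.25)
  = 10000 / 0.1500
  = 66666.67 plants/ha


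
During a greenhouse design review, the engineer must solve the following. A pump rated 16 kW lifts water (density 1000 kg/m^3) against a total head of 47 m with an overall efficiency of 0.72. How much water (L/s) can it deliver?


Q = (P * 1000 * eta) / (rho * g * H)
  = (16 * 1000 * 0.72) / (1000 * 9.81 * 47)
  = 11520 / 461070
  = 0.02499 m^3/s = 24.99 L/s


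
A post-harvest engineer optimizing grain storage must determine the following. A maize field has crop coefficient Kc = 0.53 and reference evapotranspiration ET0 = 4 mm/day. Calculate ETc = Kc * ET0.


ETc = Kc * ET0
    = 0.53 * 4
    = 2.12 mm/day


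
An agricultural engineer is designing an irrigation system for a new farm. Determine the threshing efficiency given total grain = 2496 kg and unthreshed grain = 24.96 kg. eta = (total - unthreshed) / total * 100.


eta = (total - unthreshed) / total * 100
    = (2496 - 24.96) / 2496 * 100
    = 2471.04 / 2496 * 100
    = 99%


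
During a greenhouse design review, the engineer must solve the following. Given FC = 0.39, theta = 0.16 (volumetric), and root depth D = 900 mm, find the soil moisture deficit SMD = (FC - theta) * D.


SMD = (FC - theta) * D
    = (0.39 - 0.16) * 900
    = 0.230 * 900
    = 207 mm


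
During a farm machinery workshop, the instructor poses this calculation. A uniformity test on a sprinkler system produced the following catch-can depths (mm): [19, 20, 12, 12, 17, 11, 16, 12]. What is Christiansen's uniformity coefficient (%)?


xbar = 119 / 8 = 14.875
sum|xi - xbar| = 25
CU = 100 * (1 - 25 / (8 * 14.875))
   = 100 * (1 - 0.2101)
   = 78.99%


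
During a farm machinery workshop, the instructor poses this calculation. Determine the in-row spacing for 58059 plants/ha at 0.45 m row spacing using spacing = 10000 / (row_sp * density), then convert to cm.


spacing = 10000 / (row_sp * density)
        = 10000 / (0.45 * 58059)
        = 10000 / 26126.55
        = 0.38275 m = 38.28 cm


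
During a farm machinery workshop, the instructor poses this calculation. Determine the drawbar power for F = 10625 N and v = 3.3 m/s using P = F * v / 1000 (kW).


P = F * v / 1000
  = 10625 * 3.3 / 1000
  = 35062.50 / 1000
  = 35.06 kW


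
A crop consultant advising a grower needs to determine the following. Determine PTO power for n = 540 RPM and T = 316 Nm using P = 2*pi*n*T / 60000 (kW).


P = 2*pi*n*T / 60000
  = 2*pi * 540 * 316 / 60000
  = 1072162.74 / 60000
  = 17.87 kW


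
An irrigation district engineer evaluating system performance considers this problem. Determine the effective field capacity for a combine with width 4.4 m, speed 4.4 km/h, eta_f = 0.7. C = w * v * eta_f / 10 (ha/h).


C = w * v * eta_f / 10
  = 4.4 * 4.4 * 0.7 / 10
  = 13.55 / 10
  = 1.36 ha/h


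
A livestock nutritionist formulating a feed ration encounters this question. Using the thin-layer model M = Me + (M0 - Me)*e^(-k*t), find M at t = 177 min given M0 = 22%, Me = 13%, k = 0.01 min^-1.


M = Me + (M0 - Me) * e^(-k*t)
  = 13 + (22 - 13) * e^(-0.01*177)
  = 13 + 9 * e^(-1.770)
  = 13 + 9 * 0.17033
  = 13 + 1.5330
  = 14.53%


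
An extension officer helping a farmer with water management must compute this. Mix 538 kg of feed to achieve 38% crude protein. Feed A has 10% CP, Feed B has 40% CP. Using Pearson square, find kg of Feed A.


parts_A = CP_b - target = 40 - 38 = 2
parts_B = target - CP_a = 38 - 10 = 28
total_parts = 2 + 28 = 30
Feed A = 538 * 2 / 30 = 35.87 kg
Feed B = 538 * 28 / 30 = 502.13 kg

35.87 kg


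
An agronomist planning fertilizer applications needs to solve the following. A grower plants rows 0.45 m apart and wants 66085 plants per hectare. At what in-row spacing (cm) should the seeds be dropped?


spacing = 10000 / (row_sp * density)
        = 10000 / (0.45 * 66085)
        = 10000 / 29738.25
        = 0.33627 m = 33.63 cm


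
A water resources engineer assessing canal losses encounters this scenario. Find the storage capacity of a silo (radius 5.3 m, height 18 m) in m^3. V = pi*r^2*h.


V = pi * r^2 * h
  = pi * 5.3^2 * 18
  = pi * 28.09 * 18
  = 1588.45 m^3


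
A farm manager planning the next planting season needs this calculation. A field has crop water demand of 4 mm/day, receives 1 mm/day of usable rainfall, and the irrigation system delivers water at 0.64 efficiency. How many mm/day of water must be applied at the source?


IWR = (ETc - Pe) / Ea
    = (4 - 1) / 0.64
    = 3 / 0.64
    = 4.69 mm/day


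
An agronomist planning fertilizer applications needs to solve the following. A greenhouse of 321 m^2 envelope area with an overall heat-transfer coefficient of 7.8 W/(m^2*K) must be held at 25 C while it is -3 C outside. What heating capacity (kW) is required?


dT = 25 - (-3) = 28 K
Q = U * A * dT
  = 7.8 * 321 * 28
  = 70106.40 W = 70.11 kW


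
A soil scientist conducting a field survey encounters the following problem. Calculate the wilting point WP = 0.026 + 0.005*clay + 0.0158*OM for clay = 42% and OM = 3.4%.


WP = 0.026 + 0.005*42 + 0.0158*3.4
   = 0.026 + 0.2100 + 0.0537
   = 0.2897


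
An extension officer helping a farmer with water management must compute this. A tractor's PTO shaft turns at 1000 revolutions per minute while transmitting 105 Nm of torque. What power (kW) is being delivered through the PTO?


P = 2*pi*n*T / 60000
  = 2*pi * 1000 * 105 / 60000
  = 659734.46 / 60000
  = 11.00 kW


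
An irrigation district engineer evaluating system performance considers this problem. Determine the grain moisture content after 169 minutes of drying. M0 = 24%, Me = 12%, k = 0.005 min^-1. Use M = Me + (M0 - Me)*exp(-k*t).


M = Me + (M0 - Me) * e^(-k*t)
  = 12 + (24 - 12) * e^(-0.005*169)
  = 12 + 12 * e^(-0.845)
  = 12 + 12 * 0.42956
  = 12 + 5.1547
  = 17.15%


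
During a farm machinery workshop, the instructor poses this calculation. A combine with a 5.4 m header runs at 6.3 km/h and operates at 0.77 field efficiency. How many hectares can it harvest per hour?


C = w * v * eta_f / 10
  = 5.4 * 6.3 * 0.77 / 10
  = 26.20 / 10
  = 2.62 ha/h


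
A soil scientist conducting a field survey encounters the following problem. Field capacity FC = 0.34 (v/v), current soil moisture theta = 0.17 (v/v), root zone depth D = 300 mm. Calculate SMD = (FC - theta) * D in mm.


SMD = (FC - theta) * D
    = (0.34 - 0.17) * 300
    = 0.170 * 300
    = 51 mm


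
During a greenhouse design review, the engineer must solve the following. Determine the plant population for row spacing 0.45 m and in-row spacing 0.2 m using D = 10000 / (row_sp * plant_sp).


D = 10000 / (row_sp * plant_sp)
  = 10000 / (0.45 * 0.2)
  = 10000 / 0.0900
  = 111111.11 plants/ha


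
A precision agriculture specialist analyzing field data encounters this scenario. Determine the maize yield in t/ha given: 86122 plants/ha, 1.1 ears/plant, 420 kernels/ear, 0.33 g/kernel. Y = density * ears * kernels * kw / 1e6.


Y = density * ears * kernels * kw
  = 86122 * 1.1 * 420 * 0.33 g/ha
  = 13130160.12 g/ha
  = 13130.16 kg/ha = 13.13 t/ha


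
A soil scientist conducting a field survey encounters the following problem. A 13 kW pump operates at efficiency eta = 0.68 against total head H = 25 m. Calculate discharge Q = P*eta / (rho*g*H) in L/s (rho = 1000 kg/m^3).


Q = (P * 1000 * eta) / (rho * g * H)
  = (13 * 1000 * 0.68) / (1000 * 9.81 * 25)
  = 8840 / 245250
  = 0.03604 m^3/s = 36.04 L/s


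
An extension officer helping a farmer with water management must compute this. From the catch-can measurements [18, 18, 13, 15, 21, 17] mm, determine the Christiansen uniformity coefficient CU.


xbar = 102 / 6 = 17
sum|xi - xbar| = 12
CU = 100 * (1 - 12 / (6 * 17))
   = 100 * (1 - 0.1176)
   = 88.24%


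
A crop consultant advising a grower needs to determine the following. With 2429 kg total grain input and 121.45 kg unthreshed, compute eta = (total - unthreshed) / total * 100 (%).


eta = (total - unthreshed) / total * 100
    = (2429 - 121.45) / 2429 * 100
    = 2307.55 / 2429 * 100
    = 95%


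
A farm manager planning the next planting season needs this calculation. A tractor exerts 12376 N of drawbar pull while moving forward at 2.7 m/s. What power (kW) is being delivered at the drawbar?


P = F * v / 1000
  = 12376 * 2.7 / 1000
  = 33415.20 / 1000
  = 33.42 kW


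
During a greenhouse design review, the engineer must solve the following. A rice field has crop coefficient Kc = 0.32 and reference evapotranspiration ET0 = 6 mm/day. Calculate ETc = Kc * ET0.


ETc = Kc * ET0
    = 0.32 * 6
    = 1.92 mm/day


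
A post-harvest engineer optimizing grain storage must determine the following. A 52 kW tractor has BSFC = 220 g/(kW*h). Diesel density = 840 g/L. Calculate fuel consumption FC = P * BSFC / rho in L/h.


FC = P * BSFC / rho_fuel
   = 52 * 220 / 840
   = 11440 / 840
   = 13.62 L/h


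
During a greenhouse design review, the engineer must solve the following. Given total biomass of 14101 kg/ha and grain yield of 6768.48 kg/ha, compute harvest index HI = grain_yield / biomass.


HI = grain_yield / biomass
   = 6768.48 / 14101
   = 0.48


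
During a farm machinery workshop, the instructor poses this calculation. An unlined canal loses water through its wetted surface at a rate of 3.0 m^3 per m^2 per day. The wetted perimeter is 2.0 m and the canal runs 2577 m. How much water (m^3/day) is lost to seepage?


S = C * P * L
  = 3.0 * 2.0 * 2577
  = 15462 m^3/day


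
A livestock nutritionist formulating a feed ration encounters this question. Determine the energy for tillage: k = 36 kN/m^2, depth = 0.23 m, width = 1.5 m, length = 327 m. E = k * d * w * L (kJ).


E = k * d * w * L
  = 36 * 0.23 * 1.5 * 327
  = 4061.34 kJ


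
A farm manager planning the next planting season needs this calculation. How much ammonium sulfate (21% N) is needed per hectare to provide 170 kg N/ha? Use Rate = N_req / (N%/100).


Rate = N_required / (N_content / 100)
     = 170 / (21 / 100)
     = 170 / 0.21
     = 809.52 kg/ha


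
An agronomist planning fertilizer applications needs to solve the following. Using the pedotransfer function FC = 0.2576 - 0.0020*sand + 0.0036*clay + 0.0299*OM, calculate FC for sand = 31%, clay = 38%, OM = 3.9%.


FC = 0.2576 - 0.0020*31 + 0.0036*38 + 0.0299*3.9
   = 0.2576 - 0.0620 + 0.1368 + 0.1166
   = 0.4490


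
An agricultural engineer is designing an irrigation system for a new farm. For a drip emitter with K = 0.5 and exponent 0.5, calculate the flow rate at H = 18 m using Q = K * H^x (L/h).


Q = K * H^x
  = 0.5 * 18^0.5
  = 0.5 * 4.2426
  = 2.12 L/h


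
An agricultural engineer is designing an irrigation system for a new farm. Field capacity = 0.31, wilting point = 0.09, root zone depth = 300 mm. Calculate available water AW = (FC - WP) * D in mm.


AW = (FC - WP) * D
   = (0.31 - 0.09) * 300
   = 0.22 * 300
   = 66 mm


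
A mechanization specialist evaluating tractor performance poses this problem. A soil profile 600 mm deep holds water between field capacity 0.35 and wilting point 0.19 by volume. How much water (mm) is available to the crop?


AW = (FC - WP) * D
   = (0.35 - 0.19) * 600
   = 0.16 * 600
   = 96 mm


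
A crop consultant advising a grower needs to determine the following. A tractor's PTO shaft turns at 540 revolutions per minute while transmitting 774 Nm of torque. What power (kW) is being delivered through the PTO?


P = 2*pi*n*T / 60000
  = 2*pi * 540 * 774 / 60000
  = 2626120.13 / 60000
  = 43.77 kW


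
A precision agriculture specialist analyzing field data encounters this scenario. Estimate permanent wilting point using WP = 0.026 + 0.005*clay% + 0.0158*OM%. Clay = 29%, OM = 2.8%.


WP = 0.026 + 0.005*29 + 0.0158*2.8
   = 0.026 + 0.1450 + 0.0442
   = 0.2152


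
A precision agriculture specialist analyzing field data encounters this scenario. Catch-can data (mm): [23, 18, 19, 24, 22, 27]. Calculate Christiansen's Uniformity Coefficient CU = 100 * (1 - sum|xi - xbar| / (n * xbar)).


xbar = 133 / 6 = 22.167
sum|xi - xbar| = 15
CU = 100 * (1 - 15 / (6 * 22.167))
   = 100 * (1 - 0.1128)
   = 88.72%


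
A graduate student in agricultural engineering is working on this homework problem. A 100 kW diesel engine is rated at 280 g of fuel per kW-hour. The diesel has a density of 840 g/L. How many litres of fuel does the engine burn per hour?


FC = P * BSFC / rho_fuel
   = 100 * 280 / 840
   = 28000 / 840
   = 33.33 L/h


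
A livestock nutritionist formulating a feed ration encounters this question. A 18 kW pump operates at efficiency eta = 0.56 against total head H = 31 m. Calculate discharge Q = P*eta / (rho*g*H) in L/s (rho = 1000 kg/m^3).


Q = (P * 1000 * eta) / (rho * g * H)
  = (18 * 1000 * 0.56) / (1000 * 9.81 * 31)
  = 10080 / 304110
  = 0.03315 m^3/s = 33.15 L/s


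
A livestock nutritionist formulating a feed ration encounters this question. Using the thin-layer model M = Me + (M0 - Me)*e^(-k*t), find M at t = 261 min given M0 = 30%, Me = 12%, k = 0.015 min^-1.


M = Me + (M0 - Me) * e^(-k*t)
  = 12 + (30 - 12) * e^(-0.015*261)
  = 12 + 18 * e^(-3.915)
  = 12 + 18 * 0.01994
  = 12 + 0.3589
  = 12.36%


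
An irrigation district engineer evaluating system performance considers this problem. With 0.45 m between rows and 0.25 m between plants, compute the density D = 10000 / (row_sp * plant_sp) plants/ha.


D = 10000 / (row_sp * plant_sp)
  = 10000 / (0.45 * 0.25)
  = 10000 / 0.1125
  = 88888.89 plants/ha


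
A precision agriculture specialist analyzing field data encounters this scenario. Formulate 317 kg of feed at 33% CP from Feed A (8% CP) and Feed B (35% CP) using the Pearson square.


parts_A = CP_b - target = 35 - 33 = 2
parts_B = target - CP_a = 33 - 8 = 25
total_parts = 2 + 25 = 27
Feed A = 317 * 2 / 27 = 23.48 kg
Feed B = 317 * 25 / 27 = 293.52 kg

23.48 kg


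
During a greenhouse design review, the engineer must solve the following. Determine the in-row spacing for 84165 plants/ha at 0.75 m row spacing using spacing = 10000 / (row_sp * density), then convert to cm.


spacing = 10000 / (row_sp * density)
        = 10000 / (0.75 * 84165)
        = 10000 / 63123.75
        = 0.15842 m = 15.84 cm


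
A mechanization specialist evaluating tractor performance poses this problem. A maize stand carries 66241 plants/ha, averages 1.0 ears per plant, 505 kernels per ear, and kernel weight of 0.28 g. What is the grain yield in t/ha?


Y = density * ears * kernels * kw
  = 66241 * 1.0 * 505 * 0.28 g/ha
  = 9366477.40 g/ha
  = 9366.48 kg/ha = 9.37 t/ha


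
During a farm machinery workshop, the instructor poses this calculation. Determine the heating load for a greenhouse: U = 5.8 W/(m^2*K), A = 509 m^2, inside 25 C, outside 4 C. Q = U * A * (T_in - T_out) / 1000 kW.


dT = 25 - (4) = 21 K
Q = U * A * dT
  = 5.8 * 509 * 21
  = 61996.20 W = 62.00 kW


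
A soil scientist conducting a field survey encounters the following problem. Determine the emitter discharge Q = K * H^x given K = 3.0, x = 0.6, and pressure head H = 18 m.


Q = K * H^x
  = 3.0 * 18^0.6
  = 3.0 * 5.6645
  = 16.99 L/h


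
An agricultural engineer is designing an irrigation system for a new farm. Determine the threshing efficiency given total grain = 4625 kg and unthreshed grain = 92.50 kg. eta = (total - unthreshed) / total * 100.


eta = (total - unthreshed) / total * 100
    = (4625 - 92.50) / 4625 * 100
    = 4532.50 / 4625 * 100
    = 98%


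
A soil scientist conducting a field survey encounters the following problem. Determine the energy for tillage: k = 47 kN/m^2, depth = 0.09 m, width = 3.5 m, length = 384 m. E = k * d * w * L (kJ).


E = k * d * w * L
  = 47 * 0.09 * 3.5 * 384
  = 5685.12 kJ


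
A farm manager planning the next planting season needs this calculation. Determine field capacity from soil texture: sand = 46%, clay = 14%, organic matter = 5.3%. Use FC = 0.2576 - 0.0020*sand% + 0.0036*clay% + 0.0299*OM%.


FC = 0.2576 - 0.0020*46 + 0.0036*14 + 0.0299*5.3
   = 0.2576 - 0.0920 + 0.0504 + 0.1585
   = 0.3745


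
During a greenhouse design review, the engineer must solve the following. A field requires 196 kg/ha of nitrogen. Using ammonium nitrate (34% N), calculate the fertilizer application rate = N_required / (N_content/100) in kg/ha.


Rate = N_required / (N_content / 100)
     = 196 / (34 / 100)
     = 196 / 0.34
     = 576.47 kg/ha


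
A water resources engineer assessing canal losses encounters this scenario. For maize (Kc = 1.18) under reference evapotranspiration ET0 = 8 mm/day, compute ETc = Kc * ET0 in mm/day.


ETc = Kc * ET0
    = 1.18 * 8
    = 9.44 mm/day


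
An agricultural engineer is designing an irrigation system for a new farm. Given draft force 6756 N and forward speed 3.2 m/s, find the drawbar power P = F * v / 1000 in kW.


P = F * v / 1000
  = 6756 * 3.2 / 1000
  = 21619.20 / 1000
  = 21.62 kW


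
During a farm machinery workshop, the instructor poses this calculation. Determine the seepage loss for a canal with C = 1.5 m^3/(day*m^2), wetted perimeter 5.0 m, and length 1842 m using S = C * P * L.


S = C * P * L
  = 1.5 * 5.0 * 1842
  = 13815 m^3/day


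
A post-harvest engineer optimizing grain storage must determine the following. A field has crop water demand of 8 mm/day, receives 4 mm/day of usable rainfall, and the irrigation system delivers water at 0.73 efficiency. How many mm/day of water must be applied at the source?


IWR = (ETc - Pe) / Ea
    = (8 - 4) / 0.73
    = 4 / 0.73
    = 5.48 mm/day


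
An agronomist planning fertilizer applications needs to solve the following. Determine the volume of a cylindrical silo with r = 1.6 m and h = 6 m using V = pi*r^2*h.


V = pi * r^2 * h
  = pi * 1.6^2 * 6
  = pi * 2.56 * 6
  = 48.25 m^3


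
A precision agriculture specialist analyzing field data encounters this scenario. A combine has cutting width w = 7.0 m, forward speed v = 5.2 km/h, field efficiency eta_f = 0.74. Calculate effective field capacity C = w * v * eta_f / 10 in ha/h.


C = w * v * eta_f / 10
  = 7.0 * 5.2 * 0.74 / 10
  = 26.94 / 10
  = 2.69 ha/h


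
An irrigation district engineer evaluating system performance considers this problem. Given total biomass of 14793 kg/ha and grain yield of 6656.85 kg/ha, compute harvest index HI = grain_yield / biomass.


HI = grain_yield / biomass
   = 6656.85 / 14793
   = 0.45


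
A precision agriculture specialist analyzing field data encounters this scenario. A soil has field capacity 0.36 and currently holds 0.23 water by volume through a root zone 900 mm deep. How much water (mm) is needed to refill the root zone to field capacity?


SMD = (FC - theta) * D
    = (0.36 - 0.23) * 900
    = 0.130 * 900
    = 117 mm


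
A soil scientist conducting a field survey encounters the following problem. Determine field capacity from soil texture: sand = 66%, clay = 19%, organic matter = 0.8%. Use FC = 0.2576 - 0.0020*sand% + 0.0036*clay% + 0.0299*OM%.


FC = 0.2576 - 0.0020*66 + 0.0036*19 + 0.0299*0.8
   = 0.2576 - 0.1320 + 0.0684 + 0.0239
   = 0.2179


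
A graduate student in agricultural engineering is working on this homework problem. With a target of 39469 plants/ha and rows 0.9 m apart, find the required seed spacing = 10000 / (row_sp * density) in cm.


spacing = 10000 / (row_sp * density)
        = 10000 / (0.9 * 39469)
        = 10000 / 35522.10
        = 0.28151 m = 28.15 cm


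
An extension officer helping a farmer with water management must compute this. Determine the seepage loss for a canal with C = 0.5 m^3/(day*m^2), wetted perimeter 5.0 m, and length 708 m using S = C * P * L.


S = C * P * L
  = 0.5 * 5.0 * 708
  = 1770 m^3/day


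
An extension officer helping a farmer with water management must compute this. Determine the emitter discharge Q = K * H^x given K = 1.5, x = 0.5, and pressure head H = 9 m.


Q = K * H^x
  = 1.5 * 9^0.5
  = 1.5 * 3
  = 4.50 L/h


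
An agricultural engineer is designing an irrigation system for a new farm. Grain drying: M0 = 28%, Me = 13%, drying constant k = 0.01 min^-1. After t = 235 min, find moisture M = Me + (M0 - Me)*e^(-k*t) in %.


M = Me + (M0 - Me) * e^(-k*t)
  = 13 + (28 - 13) * e^(-0.01*235)
  = 13 + 15 * e^(-2.350)
  = 13 + 15 * 0.09537
  = 13 + 1.4305
  = 14.43%


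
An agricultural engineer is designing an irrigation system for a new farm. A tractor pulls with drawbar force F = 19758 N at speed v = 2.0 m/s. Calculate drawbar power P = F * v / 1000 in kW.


P = F * v / 1000
  = 19758 * 2.0 / 1000
  = 39516 / 1000
  = 39.52 kW


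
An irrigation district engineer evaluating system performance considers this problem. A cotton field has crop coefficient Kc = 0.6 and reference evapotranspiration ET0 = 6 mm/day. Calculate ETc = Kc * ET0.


ETc = Kc * ET0
    = 0.6 * 6
    = 3.60 mm/day


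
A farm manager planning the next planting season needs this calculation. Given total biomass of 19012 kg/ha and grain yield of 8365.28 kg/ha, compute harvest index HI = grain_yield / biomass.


HI = grain_yield / biomass
   = 8365.28 / 19012
   = 0.44


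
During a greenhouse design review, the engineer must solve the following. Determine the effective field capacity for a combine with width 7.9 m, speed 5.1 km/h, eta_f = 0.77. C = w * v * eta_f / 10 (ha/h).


C = w * v * eta_f / 10
  = 7.9 * 5.1 * 0.77 / 10
  = 31.02 / 10
  = 3.10 ha/h


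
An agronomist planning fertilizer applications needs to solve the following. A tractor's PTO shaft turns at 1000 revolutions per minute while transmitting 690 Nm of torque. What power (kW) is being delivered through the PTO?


P = 2*pi*n*T / 60000
  = 2*pi * 1000 * 690 / 60000
  = 4335397.86 / 60000
  = 72.26 kW


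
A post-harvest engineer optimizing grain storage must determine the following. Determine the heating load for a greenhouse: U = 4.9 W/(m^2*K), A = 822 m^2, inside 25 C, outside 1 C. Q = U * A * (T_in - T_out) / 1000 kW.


dT = 25 - (1) = 24 K
Q = U * A * dT
  = 4.9 * 822 * 24
  = 96667.20 W = 96.67 kW


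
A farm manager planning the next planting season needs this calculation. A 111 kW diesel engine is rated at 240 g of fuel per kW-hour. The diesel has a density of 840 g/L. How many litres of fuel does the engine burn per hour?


FC = P * BSFC / rho_fuel
   = 111 * 240 / 840
   = 26640 / 840
   = 31.71 L/h


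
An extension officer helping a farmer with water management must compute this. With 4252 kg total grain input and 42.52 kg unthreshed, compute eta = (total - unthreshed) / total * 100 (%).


eta = (total - unthreshed) / total * 100
    = (4252 - 42.52) / 4252 * 100
    = 4209.48 / 4252 * 100
    = 99%


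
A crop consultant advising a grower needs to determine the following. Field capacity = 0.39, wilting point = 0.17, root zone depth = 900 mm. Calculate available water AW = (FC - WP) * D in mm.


AW = (FC - WP) * D
   = (0.39 - 0.17) * 900
   = 0.22 * 900
   = 198 mm


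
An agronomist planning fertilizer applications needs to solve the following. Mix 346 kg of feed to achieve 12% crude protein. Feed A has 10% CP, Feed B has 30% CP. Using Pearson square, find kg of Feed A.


parts_A = CP_b - target = 30 - 12 = 18
parts_B = target - CP_a = 12 - 10 = 2
total_parts = 18 + 2 = 20
Feed A = 346 * 18 / 20 = 311.40 kg
Feed B = 346 * 2 / 20 = 34.60 kg

311.40 kg


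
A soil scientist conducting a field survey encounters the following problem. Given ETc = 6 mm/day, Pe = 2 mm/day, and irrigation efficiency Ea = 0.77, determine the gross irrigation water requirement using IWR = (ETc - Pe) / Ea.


IWR = (ETc - Pe) / Ea
    = (6 - 2) / 0.77
    = 4 / 0.77
    = 5.19 mm/day


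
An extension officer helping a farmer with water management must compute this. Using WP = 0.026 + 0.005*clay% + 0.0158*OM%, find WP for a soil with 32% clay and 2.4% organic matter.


WP = 0.026 + 0.005*32 + 0.0158*2.4
   = 0.026 + 0.1600 + 0.0379
   = 0.2239


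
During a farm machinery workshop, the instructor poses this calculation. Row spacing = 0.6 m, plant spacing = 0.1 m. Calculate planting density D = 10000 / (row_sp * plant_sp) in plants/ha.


D = 10000 / (row_sp * plant_sp)
  = 10000 / (0.6 * 0.1)
  = 10000 / 0.0600
  = 166666.67 plants/ha


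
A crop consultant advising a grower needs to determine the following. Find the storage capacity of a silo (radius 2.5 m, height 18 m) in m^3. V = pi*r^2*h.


V = pi * r^2 * h
  = pi * 2.5^2 * 18
  = pi * 6.25 * 18
  = 353.43 m^3


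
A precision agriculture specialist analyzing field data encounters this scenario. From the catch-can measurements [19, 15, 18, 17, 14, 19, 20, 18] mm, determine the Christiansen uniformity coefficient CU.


xbar = 140 / 8 = 17.500
sum|xi - xbar| = 13
CU = 100 * (1 - 13 / (8 * 17.500))
   = 100 * (1 - 0.0929)
   = 90.71%


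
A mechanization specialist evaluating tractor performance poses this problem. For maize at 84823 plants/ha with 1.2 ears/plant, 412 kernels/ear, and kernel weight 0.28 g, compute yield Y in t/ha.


Y = density * ears * kernels * kw
  = 84823 * 1.2 * 412 * 0.28 g/ha
  = 11742217.54 g/ha
  = 11742.22 kg/ha = 11.74 t/ha


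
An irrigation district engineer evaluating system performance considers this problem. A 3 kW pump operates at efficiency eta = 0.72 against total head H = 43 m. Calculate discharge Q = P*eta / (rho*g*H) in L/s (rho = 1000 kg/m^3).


Q = (P * 1000 * eta) / (rho * g * H)
  = (3 * 1000 * 0.72) / (1000 * 9.81 * 43)
  = 2160 / 421830
  = 0.00512 m^3/s = 5.12 L/s


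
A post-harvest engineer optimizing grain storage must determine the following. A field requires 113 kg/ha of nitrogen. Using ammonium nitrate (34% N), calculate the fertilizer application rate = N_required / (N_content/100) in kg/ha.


Rate = N_required / (N_content / 100)
     = 113 / (34 / 100)
     = 113 / 0.34
     = 332.35 kg/ha


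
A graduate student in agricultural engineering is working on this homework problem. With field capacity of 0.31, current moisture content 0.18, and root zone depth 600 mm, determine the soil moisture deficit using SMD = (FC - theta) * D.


SMD = (FC - theta) * D
    = (0.31 - 0.18) * 600
    = 0.130 * 600
    = 78 mm


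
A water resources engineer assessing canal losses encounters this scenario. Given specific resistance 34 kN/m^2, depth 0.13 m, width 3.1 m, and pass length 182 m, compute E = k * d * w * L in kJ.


E = k * d * w * L
  = 34 * 0.13 * 3.1 * 182
  = 2493.76 kJ


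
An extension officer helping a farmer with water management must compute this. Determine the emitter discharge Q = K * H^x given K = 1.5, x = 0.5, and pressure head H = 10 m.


Q = K * H^x
  = 1.5 * 10^0.5
  = 1.5 * 3.1623
  = 4.74 L/h


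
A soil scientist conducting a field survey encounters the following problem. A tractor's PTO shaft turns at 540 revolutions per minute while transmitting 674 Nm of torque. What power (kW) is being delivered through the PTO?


P = 2*pi*n*T / 60000
  = 2*pi * 540 * 674 / 60000
  = 2286828.12 / 60000
  = 38.11 kW


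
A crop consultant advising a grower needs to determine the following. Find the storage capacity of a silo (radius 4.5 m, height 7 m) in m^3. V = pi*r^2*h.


V = pi * r^2 * h
  = pi * 4.5^2 * 7
  = pi * 20.25 * 7
  = 445.32 m^3


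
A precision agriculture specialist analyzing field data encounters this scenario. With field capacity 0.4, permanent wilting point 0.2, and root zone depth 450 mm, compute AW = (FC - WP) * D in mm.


AW = (FC - WP) * D
   = (0.4 - 0.2) * 450
   = 0.20 * 450
   = 90 mm


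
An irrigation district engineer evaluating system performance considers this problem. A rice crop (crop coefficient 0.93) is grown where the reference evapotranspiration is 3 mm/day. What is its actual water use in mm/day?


ETc = Kc * ET0
    = 0.93 * 3
    = 2.79 mm/day
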